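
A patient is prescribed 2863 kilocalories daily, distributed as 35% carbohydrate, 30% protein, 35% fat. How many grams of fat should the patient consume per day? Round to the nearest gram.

111 g/day

Fat energy = 35% × 2863 = 1002.05 kcal.
At 9 kcal/g: 1002.05 ÷ 9 = 111.3389 g.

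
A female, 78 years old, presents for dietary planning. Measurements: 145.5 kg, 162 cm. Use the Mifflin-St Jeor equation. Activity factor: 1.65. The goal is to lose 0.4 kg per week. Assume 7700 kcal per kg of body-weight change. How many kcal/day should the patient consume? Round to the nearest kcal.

2722 kcal/day

Mifflin-St Jeor (female): BMR = 10(145.5) + 6.25(162) − 5(78) − 161 = 1455 + 1012.5 − 390 − 161 = 1916.5 kcal/day.
TEE = 1916.5 × 1.65 = 3162.225 kcal/day.
Required daily deficit = 0.4 × 7700 ÷ 7 = 440 kcal/day.
Target intake = 3162.225 − 440 = 2722.225 kcal/day.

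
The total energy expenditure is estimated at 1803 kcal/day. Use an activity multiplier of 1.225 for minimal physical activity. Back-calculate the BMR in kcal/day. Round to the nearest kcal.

BMR = TEE ÷ activity factor = 1803 ÷ 1.225 = 1471.8367 kcal/day.

1472 kcal/day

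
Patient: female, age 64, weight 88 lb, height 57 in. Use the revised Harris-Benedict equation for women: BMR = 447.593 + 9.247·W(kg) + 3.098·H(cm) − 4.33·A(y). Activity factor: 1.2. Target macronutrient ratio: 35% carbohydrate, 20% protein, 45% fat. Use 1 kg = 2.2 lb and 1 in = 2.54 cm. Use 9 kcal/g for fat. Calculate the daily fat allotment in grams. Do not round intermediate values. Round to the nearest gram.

59 g/day

Convert to metric: weight = 88 ÷ 2.2 = 40 kg; height = 57 × 2.54 = 144.78 cm.
Harris-Benedict: BMR = 447.593 + 9.247(40) + 3.098(144.78) − 4.33(64) = 988.8814 kcal/day.
TEE = 988.8814 × 1.2 = 1186.6577 kcal/day.
Fat energy = 45% × 1186.6577 = 533.996 kcal.
Fat = 533.996 ÷ 9 kcal/g = 59.3329 g.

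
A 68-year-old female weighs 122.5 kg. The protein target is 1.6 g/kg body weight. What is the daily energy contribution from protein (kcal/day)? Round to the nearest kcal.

784 kcal/day

Protein = 1.6 g/kg × 122.5 kg = 196 g/day.
Protein energy = 196 g × 4 kcal/g = 784 kcal/day.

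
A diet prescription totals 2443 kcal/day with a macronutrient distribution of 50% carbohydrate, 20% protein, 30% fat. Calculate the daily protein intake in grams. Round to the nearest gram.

Protein energy = 20% × 2443 = 488.6 kcal.
At 4 kcal/g: 488.6 ÷ 4 = 122.15 g.

122 g/day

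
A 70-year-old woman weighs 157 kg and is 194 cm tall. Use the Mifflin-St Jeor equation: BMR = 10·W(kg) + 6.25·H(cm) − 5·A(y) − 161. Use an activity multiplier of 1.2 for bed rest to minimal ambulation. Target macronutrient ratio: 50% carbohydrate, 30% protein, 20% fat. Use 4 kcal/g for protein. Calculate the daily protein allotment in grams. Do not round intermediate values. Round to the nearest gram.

204 g/day

Mifflin-St Jeor (female): BMR = 10(157) + 6.25(194) − 5(70) − 161 = 1570 + 1212.5 − 350 − 161 = 2271.5 kcal/day.
TEE = 2271.5 × 1.2 = 2725.8 kcal/day.
Protein energy = 30% × 2725.8 = 817.74 kcal.
Protein = 817.74 ÷ 4 kcal/g = 204.435 g.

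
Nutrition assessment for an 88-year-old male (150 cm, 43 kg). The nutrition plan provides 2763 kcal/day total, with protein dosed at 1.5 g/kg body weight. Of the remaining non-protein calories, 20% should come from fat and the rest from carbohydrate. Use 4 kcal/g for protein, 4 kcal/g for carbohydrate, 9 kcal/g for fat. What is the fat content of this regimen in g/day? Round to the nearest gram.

56 g/day

Protein = 1.5 × 43 = 64.5 g → 64.5 × 4 = 258 kcal.
Non-protein calories = 2763 − 258 = 2505 kcal.
Fat: 20% × 2505 = 501 kcal; carbohydrate: 2004 kcal.
Fat: 501 kcal ÷ 9 kcal/g = 55.6667 g.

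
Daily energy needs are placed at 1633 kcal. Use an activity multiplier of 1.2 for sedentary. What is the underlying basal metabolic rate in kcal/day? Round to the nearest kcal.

1361 kcal/day

BMR = TEE ÷ activity factor = 1633 ÷ 1.2 = 1360.8333 kcal/day.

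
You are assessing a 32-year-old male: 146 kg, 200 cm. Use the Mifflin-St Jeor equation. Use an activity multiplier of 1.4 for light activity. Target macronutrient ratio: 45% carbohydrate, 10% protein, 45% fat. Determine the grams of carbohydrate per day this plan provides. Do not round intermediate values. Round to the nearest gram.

402 g/day

Mifflin-St Jeor (male): BMR = 10(146) + 6.25(200) − 5(32) + 5 = 1460 + 1250 − 160 + 5 = 2555 kcal/day.
TEE = 2555 × 1.4 = 3577 kcal/day.
Carbohydrate energy = 45% × 3577 = 1609.65 kcal.
Carbohydrate = 1609.65 ÷ 4 kcal/g = 402.4125 g.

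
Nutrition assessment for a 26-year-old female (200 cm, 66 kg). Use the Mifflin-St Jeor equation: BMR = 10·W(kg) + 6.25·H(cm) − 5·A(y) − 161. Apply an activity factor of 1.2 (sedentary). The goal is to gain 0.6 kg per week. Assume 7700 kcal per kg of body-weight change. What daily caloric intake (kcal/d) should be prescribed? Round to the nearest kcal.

Mifflin-St Jeor (female): BMR = 10(66) + 6.25(200) − 5(26) − 161 = 660 + 1250 − 130 − 161 = 1619 kcal/day.
TEE = 1619 × 1.2 = 1942.8 kcal/day.
Required daily surplus = 0.6 × 7700 ÷ 7 = 660 kcal/day.
Target intake = 1942.8 + 660 = 2602.8 kcal/day.

2603 kcal/d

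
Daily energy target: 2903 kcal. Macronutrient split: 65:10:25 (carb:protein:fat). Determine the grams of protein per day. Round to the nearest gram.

Protein energy = 10% × 2903 = 290.3 kcal.
At 4 kcal/g: 290.3 ÷ 4 = 72.575 g.

73 g/day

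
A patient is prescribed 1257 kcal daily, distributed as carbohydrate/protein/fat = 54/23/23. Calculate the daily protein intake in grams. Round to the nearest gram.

Protein energy = 23% × 1257 = 289.11 kcal.
At 4 kcal/g: 289.11 ÷ 4 = 72.2775 g.

72 g/day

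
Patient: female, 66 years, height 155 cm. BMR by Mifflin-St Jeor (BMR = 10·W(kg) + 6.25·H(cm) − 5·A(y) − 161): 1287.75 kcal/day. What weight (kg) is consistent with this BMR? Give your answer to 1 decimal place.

81.0 kg

1287.75 = 10·W + 6.25(155) − 5(66) − 161
10·W = 1287.75 − 477.75 = 810, so W = 81 kg.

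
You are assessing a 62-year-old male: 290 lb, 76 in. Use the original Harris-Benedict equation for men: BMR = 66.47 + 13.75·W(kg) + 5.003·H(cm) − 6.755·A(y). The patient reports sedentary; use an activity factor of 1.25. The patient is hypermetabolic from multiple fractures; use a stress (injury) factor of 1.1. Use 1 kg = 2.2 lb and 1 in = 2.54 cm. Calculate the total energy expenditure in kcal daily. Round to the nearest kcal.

Convert to metric: weight = 290 ÷ 2.2 = 131.8182 kg; height = 76 × 2.54 = 193.04 cm.
Harris-Benedict: BMR = 66.47 + 13.75(131.8182) + 5.003(193.04) − 6.755(62) = 2425.9391 kcal/day.
TEE = BMR × activity factor = 2425.9391 × 1.25 = 3032.4239 kcal/day.
Apply stress factor: 3032.4239 × 1.1 = 3335.6663 kcal/day.

3336 kcal daily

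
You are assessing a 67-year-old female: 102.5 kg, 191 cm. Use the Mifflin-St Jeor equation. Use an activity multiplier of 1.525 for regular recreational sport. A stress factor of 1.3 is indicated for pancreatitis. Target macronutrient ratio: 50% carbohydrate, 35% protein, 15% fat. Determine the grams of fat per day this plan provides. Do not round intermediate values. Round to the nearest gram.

57 g/day

Mifflin-St Jeor (female): BMR = 10(102.5) + 6.25(191) − 5(67) − 161 = 1025 + 1193.75 − 335 − 161 = 1722.75 kcal/day.
TEE = 1722.75 × 1.525 = 2627.1938 kcal/day.
With stress factor 1.3: 2627.1938 × 1.3 = 3415.3519 kcal/day.
Fat energy = 15% × 3415.3519 = 512.3028 kcal.
Fat = 512.3028 ÷ 9 kcal/g = 56.9225 g.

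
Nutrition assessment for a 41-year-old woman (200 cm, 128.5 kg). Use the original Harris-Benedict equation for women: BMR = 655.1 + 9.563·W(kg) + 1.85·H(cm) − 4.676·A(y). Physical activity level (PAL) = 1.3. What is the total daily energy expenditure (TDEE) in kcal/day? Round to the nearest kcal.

Harris-Benedict: BMR = 655.1 + 9.563(128.5) + 1.85(200) − 4.676(41) = 2062.2295 kcal/day.
TEE = BMR × activity factor = 2062.2295 × 1.3 = 2680.8984 kcal/day.

2681 kcal/day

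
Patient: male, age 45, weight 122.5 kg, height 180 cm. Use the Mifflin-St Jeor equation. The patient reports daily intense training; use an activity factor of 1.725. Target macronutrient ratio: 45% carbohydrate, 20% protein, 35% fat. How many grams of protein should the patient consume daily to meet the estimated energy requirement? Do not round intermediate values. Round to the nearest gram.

184 g/day

Mifflin-St Jeor (male): BMR = 10(122.5) + 6.25(180) − 5(45) + 5 = 1225 + 1125 − 225 + 5 = 2130 kcal/day.
TEE = 2130 × 1.725 = 3674.25 kcal/day.
Protein energy = 20% × 3674.25 = 734.85 kcal.
Protein = 734.85 ÷ 4 kcal/g = 183.7125 g.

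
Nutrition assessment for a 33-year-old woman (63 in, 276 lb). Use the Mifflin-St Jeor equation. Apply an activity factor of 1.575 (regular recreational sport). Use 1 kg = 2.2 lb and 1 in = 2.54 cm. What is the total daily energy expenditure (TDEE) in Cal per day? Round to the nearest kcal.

Convert to metric: weight = 276 ÷ 2.2 = 125.4545 kg; height = 63 × 2.54 = 160.02 cm.
Mifflin-St Jeor (female): BMR = 10(125.4545) + 6.25(160.02) − 5(33) − 161 = 1254.5455 + 1000.125 − 165 − 161 = 1928.6705 kcal/day.
TEE = BMR × activity factor = 1928.6705 × 1.575 = 3037.656 kcal/day.

3038 Cal per day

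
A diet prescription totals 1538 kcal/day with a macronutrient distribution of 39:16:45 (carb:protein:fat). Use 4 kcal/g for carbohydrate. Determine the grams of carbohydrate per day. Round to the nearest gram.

Carbohydrate energy = 39% × 1538 = 599.82 kcal.
At 4 kcal/g: 599.82 ÷ 4 = 149.955 g.

150 g/day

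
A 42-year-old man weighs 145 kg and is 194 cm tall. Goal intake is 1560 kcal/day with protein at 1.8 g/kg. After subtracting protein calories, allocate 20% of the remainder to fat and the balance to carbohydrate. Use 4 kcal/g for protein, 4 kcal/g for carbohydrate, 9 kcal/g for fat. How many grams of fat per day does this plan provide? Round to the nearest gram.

Protein = 1.8 × 145 = 261 g → 261 × 4 = 1044 kcal.
Non-protein calories = 1560 − 1044 = 516 kcal.
Fat: 20% × 516 = 103.2 kcal; carbohydrate: 412.8 kcal.
Fat: 103.2 kcal ÷ 9 kcal/g = 11.4667 g.

11 g/day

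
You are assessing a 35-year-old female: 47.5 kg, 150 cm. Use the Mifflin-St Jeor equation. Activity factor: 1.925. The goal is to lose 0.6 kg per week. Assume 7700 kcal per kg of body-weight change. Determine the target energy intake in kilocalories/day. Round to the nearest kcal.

Mifflin-St Jeor (female): BMR = 10(47.5) + 6.25(150) − 5(35) − 161 = 475 + 937.5 − 175 − 161 = 1076.5 kcal/day.
TEE = 1076.5 × 1.925 = 2072.2625 kcal/day.
Required daily deficit = 0.6 × 7700 ÷ 7 = 660 kcal/day.
Target intake = 2072.2625 − 660 = 1412.2625 kcal/day.

1412 kilocalories/day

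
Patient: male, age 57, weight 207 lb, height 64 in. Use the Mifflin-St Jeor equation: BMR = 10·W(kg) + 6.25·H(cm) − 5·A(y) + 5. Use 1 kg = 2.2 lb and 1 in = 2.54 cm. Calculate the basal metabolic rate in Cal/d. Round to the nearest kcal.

1677 Cal/d

Convert to metric: weight = 207 ÷ 2.2 = 94.0909 kg; height = 64 × 2.54 = 162.56 cm.
Mifflin-St Jeor (male): BMR = 10(94.0909) + 6.25(162.56) − 5(57) + 5 = 940.9091 + 1016 − 285 + 5 = 1676.9091 kcal/day.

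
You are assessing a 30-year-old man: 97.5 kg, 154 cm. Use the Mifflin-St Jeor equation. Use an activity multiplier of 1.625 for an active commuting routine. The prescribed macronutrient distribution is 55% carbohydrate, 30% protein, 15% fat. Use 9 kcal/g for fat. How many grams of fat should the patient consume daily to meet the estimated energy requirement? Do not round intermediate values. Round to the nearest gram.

49 g/day

Mifflin-St Jeor (male): BMR = 10(97.5) + 6.25(154) − 5(30) + 5 = 975 + 962.5 − 150 + 5 = 1792.5 kcal/day.
TEE = 1792.5 × 1.625 = 2912.8125 kcal/day.
Fat energy = 15% × 2912.8125 = 436.9219 kcal.
Fat = 436.9219 ÷ 9 kcal/g = 48.5469 g.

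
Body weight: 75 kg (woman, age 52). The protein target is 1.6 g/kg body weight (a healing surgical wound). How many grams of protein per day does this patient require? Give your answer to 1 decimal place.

Protein = 1.6 g/kg × 75 kg = 120 g/day.

120.0 g/day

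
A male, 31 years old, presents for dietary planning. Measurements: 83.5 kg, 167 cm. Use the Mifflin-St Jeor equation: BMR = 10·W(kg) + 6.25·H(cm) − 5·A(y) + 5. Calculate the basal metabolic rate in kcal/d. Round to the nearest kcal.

1729 kcal/d

Mifflin-St Jeor (male): BMR = 10(83.5) + 6.25(167) − 5(31) + 5 = 835 + 1043.75 − 155 + 5 = 1728.75 kcal/day.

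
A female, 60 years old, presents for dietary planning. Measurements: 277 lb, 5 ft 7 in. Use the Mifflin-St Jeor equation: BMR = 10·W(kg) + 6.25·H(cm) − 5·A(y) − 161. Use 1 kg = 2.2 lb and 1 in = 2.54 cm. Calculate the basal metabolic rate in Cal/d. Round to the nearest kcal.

1862 Cal/d

Convert to metric: weight = 277 ÷ 2.2 = 125.9091 kg; height = (5×12 + 7) × 2.54 = 67 × 2.54 = 170.18 cm.
Mifflin-St Jeor (female): BMR = 10(125.9091) + 6.25(170.18) − 5(60) − 161 = 1259.0909 + 1063.625 − 300 − 161 = 1861.7159 kcal/day.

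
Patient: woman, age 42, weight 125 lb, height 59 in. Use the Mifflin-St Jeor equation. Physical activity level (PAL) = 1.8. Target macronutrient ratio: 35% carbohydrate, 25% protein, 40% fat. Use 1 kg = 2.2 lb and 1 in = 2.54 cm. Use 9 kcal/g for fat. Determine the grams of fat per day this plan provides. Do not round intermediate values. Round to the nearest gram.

91 g/day

Convert to metric: weight = 125 ÷ 2.2 = 56.8182 kg; height = 59 × 2.54 = 149.86 cm.
Mifflin-St Jeor (female): BMR = 10(56.8182) + 6.25(149.86) − 5(42) − 161 = 568.1818 + 936.625 − 210 − 161 = 1133.8068 kcal/day.
TEE = 1133.8068 × 1.8 = 2040.8523 kcal/day.
Fat energy = 40% × 2040.8523 = 816.3409 kcal.
Fat = 816.3409 ÷ 9 kcal/g = 90.7045 g.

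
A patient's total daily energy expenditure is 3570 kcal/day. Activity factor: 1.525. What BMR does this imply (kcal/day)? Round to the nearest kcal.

2341 kcal/day

BMR = TEE ÷ activity factor = 3570 ÷ 1.525 = 2340.9836 kcal/day.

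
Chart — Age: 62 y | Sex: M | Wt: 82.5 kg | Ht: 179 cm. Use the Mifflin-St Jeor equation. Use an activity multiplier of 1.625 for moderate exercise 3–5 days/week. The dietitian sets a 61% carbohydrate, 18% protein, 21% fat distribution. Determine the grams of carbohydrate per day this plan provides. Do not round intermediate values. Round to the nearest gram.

Mifflin-St Jeor (male): BMR = 10(82.5) + 6.25(179) − 5(62) + 5 = 825 + 1118.75 − 310 + 5 = 1638.75 kcal/day.
TEE = 1638.75 × 1.625 = 2662.9688 kcal/day.
Carbohydrate energy = 61% × 2662.9688 = 1624.4109 kcal.
Carbohydrate = 1624.4109 ÷ 4 kcal/g = 406.1027 g.

406 g/day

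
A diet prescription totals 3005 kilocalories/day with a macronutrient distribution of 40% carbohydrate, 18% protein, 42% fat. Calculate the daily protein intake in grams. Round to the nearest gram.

135 g/day

Protein energy = 18% × 3005 = 540.9 kcal.
At 4 kcal/g: 540.9 ÷ 4 = 135.225 g.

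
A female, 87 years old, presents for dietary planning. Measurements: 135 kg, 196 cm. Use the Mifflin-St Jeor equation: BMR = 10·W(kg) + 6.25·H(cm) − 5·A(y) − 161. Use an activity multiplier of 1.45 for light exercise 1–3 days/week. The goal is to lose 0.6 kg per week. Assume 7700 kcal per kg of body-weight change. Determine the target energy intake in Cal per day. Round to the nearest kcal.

Mifflin-St Jeor (female): BMR = 10(135) + 6.25(196) − 5(87) − 161 = 1350 + 1225 − 435 − 161 = 1979 kcal/day.
TEE = 1979 × 1.45 = 2869.55 kcal/day.
Required daily deficit = 0.6 × 7700 ÷ 7 = 660 kcal/day.
Target intake = 2869.55 − 660 = 2209.55 kcal/day.

2210 Cal per day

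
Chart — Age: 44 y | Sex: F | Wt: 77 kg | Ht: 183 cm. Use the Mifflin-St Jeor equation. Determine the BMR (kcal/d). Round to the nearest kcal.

1533 kcal/d

Mifflin-St Jeor (female): BMR = 10(77) + 6.25(183) − 5(44) − 161 = 770 + 1143.75 − 220 − 161 = 1532.75 kcal/day.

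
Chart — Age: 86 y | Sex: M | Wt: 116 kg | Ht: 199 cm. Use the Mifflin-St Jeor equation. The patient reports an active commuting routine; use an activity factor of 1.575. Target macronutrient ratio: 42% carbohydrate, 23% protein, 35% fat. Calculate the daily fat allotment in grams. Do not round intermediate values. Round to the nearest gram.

Mifflin-St Jeor (male): BMR = 10(116) + 6.25(199) − 5(86) + 5 = 1160 + 1243.75 − 430 + 5 = 1978.75 kcal/day.
TEE = 1978.75 × 1.575 = 3116.5313 kcal/day.
Fat energy = 35% × 3116.5313 = 1090.7859 kcal.
Fat = 1090.7859 ÷ 9 kcal/g = 121.1984 g.

121 g/day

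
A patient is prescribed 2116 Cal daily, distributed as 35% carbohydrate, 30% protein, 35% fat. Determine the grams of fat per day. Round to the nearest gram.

82 g/day

Fat energy = 35% × 2116 = 740.6 kcal.
At 9 kcal/g: 740.6 ÷ 9 = 82.2889 g.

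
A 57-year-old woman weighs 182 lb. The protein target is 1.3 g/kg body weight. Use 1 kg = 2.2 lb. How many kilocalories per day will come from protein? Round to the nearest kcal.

430 kcal/day

Weight in kg = 182 ÷ 2.2 = 82.7273 kg.
Protein = 1.3 g/kg × 82.7273 kg = 107.5455 g/day.
Protein energy = 107.5455 g × 4 kcal/g = 430.1818 kcal/day.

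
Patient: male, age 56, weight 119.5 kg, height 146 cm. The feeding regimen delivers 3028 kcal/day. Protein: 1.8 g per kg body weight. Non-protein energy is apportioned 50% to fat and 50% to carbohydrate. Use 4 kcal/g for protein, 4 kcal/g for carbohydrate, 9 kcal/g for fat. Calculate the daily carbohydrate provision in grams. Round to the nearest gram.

271 g/day

Protein = 1.8 × 119.5 = 215.1 g → 215.1 × 4 = 860.4 kcal.
Non-protein calories = 3028 − 860.4 = 2167.6 kcal.
Fat: 50% × 2167.6 = 1083.8 kcal; carbohydrate: 1083.8 kcal.
Carbohydrate: 1083.8 kcal ÷ 4 kcal/g = 270.95 g.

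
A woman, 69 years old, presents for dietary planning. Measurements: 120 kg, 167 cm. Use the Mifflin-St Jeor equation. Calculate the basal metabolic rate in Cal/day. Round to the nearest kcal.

Mifflin-St Jeor (female): BMR = 10(120) + 6.25(167) − 5(69) − 161 = 1200 + 1043.75 − 345 − 161 = 1737.75 kcal/day.

1738 Cal/day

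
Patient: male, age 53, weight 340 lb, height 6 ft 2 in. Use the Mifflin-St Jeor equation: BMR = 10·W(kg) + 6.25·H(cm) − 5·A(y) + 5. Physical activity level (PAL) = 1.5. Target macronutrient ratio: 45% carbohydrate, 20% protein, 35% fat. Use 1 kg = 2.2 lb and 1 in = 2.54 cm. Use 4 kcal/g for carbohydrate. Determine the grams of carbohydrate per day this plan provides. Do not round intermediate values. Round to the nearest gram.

415 g/day

Convert to metric: weight = 340 ÷ 2.2 = 154.5455 kg; height = (6×12 + 2) × 2.54 = 74 × 2.54 = 187.96 cm.
Mifflin-St Jeor (male): BMR = 10(154.5455) + 6.25(187.96) − 5(53) + 5 = 1545.4545 + 1174.75 − 265 + 5 = 2460.2045 kcal/day.
TEE = 2460.2045 × 1.5 = 3690.3068 kcal/day.
Carbohydrate energy = 45% × 3690.3068 = 1660.6381 kcal.
Carbohydrate = 1660.6381 ÷ 4 kcal/g = 415.1595 g.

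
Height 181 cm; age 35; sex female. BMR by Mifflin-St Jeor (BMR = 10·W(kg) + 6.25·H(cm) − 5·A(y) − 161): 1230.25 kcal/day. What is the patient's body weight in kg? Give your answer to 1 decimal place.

43.5 kg

1230.25 = 10·W + 6.25(181) − 5(35) − 161
10·W = 1230.25 − 795.25 = 435, so W = 43.5 kg.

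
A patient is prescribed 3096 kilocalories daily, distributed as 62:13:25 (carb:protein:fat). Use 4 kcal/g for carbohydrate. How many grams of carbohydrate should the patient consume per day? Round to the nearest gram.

480 g/day

Carbohydrate energy = 62% × 3096 = 1919.52 kcal.
At 4 kcal/g: 1919.52 ÷ 4 = 479.88 g.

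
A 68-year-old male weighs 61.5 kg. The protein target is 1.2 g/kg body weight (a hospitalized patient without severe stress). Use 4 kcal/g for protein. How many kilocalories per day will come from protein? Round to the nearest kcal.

Protein = 1.2 g/kg × 61.5 kg = 73.8 g/day.
Protein energy = 73.8 g × 4 kcal/g = 295.2 kcal/day.

295 kcal/day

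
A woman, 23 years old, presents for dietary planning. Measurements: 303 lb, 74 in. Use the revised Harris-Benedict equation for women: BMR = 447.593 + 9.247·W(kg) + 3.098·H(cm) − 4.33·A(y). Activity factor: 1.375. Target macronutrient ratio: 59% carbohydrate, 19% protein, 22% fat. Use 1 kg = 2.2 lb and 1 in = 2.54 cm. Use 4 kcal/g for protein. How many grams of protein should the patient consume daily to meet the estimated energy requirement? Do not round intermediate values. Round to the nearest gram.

144 g/day

Convert to metric: weight = 303 ÷ 2.2 = 137.7273 kg; height = 74 × 2.54 = 187.96 cm.
Harris-Benedict: BMR = 447.593 + 9.247(137.7273) + 3.098(187.96) − 4.33(23) = 2203.8672 kcal/day.
TEE = 2203.8672 × 1.375 = 3030.3174 kcal/day.
Protein energy = 19% × 3030.3174 = 575.7603 kcal.
Protein = 575.7603 ÷ 4 kcal/g = 143.9401 g.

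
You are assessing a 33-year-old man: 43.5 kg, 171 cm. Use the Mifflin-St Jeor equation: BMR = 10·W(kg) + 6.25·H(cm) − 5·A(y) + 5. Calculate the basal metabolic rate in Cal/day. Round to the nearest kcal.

1344 Cal/day

Mifflin-St Jeor (male): BMR = 10(43.5) + 6.25(171) − 5(33) + 5 = 435 + 1068.75 − 165 + 5 = 1343.75 kcal/day.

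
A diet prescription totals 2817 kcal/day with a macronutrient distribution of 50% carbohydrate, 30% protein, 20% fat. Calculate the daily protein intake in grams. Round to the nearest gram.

211 g/day

Protein energy = 30% × 2817 = 845.1 kcal.
At 4 kcal/g: 845.1 ÷ 4 = 211.275 g.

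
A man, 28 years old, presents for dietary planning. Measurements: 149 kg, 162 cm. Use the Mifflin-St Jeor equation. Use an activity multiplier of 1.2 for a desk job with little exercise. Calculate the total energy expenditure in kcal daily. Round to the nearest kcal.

Mifflin-St Jeor (male): BMR = 10(149) + 6.25(162) − 5(28) + 5 = 1490 + 1012.5 − 140 + 5 = 2367.5 kcal/day.
TEE = BMR × activity factor = 2367.5 × 1.2 = 2841 kcal/day.

2841 kcal daily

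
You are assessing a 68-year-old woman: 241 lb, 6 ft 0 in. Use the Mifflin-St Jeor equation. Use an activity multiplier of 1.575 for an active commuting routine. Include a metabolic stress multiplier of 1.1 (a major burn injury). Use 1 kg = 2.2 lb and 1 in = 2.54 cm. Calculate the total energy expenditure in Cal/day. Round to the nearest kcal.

3010 Cal/day

Convert to metric: weight = 241 ÷ 2.2 = 109.5455 kg; height = (6×12 + 0) × 2.54 = 72 × 2.54 = 182.88 cm.
Mifflin-St Jeor (female): BMR = 10(109.5455) + 6.25(182.88) − 5(68) − 161 = 1095.4545 + 1143 − 340 − 161 = 1737.4545 kcal/day.
TEE = BMR × activity factor = 1737.4545 × 1.575 = 2736.4909 kcal/day.
Apply stress factor: 2736.4909 × 1.1 = 3010.14 kcal/day.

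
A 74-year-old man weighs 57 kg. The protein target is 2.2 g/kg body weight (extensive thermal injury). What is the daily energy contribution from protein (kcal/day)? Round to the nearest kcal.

Protein = 2.2 g/kg × 57 kg = 125.4 g/day.
Protein energy = 125.4 g × 4 kcal/g = 501.6 kcal/day.

502 kcal/day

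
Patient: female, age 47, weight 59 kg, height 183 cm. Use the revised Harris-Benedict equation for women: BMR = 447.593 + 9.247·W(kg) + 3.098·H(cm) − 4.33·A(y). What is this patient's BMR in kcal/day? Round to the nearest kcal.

1357 kcal/day

Harris-Benedict: BMR = 447.593 + 9.247(59) + 3.098(183) − 4.33(47) = 1356.59 kcal/day.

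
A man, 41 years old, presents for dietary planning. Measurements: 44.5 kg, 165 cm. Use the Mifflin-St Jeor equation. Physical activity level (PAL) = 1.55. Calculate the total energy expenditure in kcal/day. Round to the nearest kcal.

1978 kcal/day

Mifflin-St Jeor (male): BMR = 10(44.5) + 6.25(165) − 5(41) + 5 = 445 + 1031.25 − 205 + 5 = 1276.25 kcal/day.
TEE = BMR × activity factor = 1276.25 × 1.55 = 1978.1875 kcal/day.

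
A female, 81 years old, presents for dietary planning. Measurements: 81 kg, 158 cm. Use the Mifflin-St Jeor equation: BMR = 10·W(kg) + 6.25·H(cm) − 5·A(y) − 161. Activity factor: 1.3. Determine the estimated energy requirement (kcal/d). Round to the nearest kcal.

1601 kcal/d

Mifflin-St Jeor (female): BMR = 10(81) + 6.25(158) − 5(81) − 161 = 810 + 987.5 − 405 − 161 = 1231.5 kcal/day.
TEE = BMR × activity factor = 1231.5 × 1.3 = 1600.95 kcal/day.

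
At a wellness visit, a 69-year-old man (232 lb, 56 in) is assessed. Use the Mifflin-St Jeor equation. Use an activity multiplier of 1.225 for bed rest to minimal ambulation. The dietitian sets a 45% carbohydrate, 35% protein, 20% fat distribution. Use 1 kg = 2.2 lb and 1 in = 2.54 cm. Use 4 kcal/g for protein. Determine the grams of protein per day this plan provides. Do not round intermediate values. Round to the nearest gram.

Convert to metric: weight = 232 ÷ 2.2 = 105.4545 kg; height = 56 × 2.54 = 142.24 cm.
Mifflin-St Jeor (male): BMR = 10(105.4545) + 6.25(142.24) − 5(69) + 5 = 1054.5455 + 889 − 345 + 5 = 1603.5455 kcal/day.
TEE = 1603.5455 × 1.225 = 1964.3432 kcal/day.
Protein energy = 35% × 1964.3432 = 687.5201 kcal.
Protein = 687.5201 ÷ 4 kcal/g = 171.88 g.

172 g/day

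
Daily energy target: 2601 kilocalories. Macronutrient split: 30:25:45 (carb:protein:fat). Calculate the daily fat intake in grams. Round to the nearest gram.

130 g/day

Fat energy = 45% × 2601 = 1170.45 kcal.
At 9 kcal/g: 1170.45 ÷ 9 = 130.05 g.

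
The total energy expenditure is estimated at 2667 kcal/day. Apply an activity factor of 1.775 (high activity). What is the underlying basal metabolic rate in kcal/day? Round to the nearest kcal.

1503 kcal/day

BMR = TEE ÷ activity factor = 2667 ÷ 1.775 = 1502.5352 kcal/day.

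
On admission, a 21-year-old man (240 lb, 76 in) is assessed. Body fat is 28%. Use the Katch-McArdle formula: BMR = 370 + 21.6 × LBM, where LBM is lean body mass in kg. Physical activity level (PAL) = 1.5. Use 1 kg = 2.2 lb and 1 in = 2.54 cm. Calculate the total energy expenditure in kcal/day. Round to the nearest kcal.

3100 kcal/day

Convert to metric: weight = 240 ÷ 2.2 = 109.0909 kg; height = 76 × 2.54 = 193.04 cm.
LBM = 109.0909 × (1 − 0.28) = 78.5455 kg. Katch-McArdle: BMR = 370 + 21.6 × 78.5455 = 2066.5818 kcal/day.
TEE = BMR × activity factor = 2066.5818 × 1.5 = 3099.8727 kcal/day.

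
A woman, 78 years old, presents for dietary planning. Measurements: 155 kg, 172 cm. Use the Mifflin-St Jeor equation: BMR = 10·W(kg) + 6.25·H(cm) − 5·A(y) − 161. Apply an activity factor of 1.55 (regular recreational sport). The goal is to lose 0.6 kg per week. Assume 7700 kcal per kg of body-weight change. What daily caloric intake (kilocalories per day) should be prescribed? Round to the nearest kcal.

Mifflin-St Jeor (female): BMR = 10(155) + 6.25(172) − 5(78) − 161 = 1550 + 1075 − 390 − 161 = 2074 kcal/day.
TEE = 2074 × 1.55 = 3214.7 kcal/day.
Required daily deficit = 0.6 × 7700 ÷ 7 = 660 kcal/day.
Target intake = 3214.7 − 660 = 2554.7 kcal/day.

2555 kilocalories per day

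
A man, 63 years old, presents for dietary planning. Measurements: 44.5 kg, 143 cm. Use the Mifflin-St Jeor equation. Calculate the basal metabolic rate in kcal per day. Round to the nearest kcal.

Mifflin-St Jeor (male): BMR = 10(44.5) + 6.25(143) − 5(63) + 5 = 445 + 893.75 − 315 + 5 = 1028.75 kcal/day.

1029 kcal per day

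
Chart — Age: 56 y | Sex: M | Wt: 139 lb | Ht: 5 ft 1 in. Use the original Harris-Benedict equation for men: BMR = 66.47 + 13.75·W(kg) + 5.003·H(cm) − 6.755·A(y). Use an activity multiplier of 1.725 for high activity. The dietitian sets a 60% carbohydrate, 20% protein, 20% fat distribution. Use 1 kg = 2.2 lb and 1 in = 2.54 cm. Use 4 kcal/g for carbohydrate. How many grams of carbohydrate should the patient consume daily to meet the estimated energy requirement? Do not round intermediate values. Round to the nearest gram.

345 g/day

Convert to metric: weight = 139 ÷ 2.2 = 63.1818 kg; height = (5×12 + 1) × 2.54 = 61 × 2.54 = 154.94 cm.
Harris-Benedict: BMR = 66.47 + 13.75(63.1818) + 5.003(154.94) − 6.755(56) = 1332.1048 kcal/day.
TEE = 1332.1048 × 1.725 = 2297.8808 kcal/day.
Carbohydrate energy = 60% × 2297.8808 = 1378.7285 kcal.
Carbohydrate = 1378.7285 ÷ 4 kcal/g = 344.6821 g.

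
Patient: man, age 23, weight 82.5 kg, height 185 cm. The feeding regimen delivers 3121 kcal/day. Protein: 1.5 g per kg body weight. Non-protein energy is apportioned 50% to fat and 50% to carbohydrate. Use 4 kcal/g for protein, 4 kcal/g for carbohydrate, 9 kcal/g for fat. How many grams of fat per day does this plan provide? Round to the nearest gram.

Protein = 1.5 × 82.5 = 123.75 g → 123.75 × 4 = 495 kcal.
Non-protein calories = 3121 − 495 = 2626 kcal.
Fat: 50% × 2626 = 1313 kcal; carbohydrate: 1313 kcal.
Fat: 1313 kcal ÷ 9 kcal/g = 145.8889 g.

146 g/day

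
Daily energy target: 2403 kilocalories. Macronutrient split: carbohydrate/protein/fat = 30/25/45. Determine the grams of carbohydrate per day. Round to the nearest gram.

180 g/day

Carbohydrate energy = 30% × 2403 = 720.9 kcal.
At 4 kcal/g: 720.9 ÷ 4 = 180.225 g.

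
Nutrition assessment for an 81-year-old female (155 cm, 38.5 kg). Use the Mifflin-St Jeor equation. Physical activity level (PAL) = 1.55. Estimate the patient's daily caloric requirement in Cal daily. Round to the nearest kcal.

1221 Cal daily

Mifflin-St Jeor (female): BMR = 10(38.5) + 6.25(155) − 5(81) − 161 = 385 + 968.75 − 405 − 161 = 787.75 kcal/day.
TEE = BMR × activity factor = 787.75 × 1.55 = 1221.0125 kcal/day.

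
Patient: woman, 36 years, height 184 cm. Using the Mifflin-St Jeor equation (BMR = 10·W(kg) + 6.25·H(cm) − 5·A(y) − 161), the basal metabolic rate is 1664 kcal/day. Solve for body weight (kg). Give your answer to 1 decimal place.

1664 = 10·W + 6.25(184) − 5(36) − 161
10·W = 1664 − 809 = 855, so W = 85.5 kg.

85.5 kg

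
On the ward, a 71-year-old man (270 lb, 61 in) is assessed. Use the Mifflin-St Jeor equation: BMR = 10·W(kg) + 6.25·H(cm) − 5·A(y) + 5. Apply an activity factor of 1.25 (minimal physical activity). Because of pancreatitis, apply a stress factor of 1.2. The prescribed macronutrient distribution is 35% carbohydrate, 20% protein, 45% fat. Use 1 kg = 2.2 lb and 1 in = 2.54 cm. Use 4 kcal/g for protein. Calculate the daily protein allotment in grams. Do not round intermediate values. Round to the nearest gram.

138 g/day

Convert to metric: weight = 270 ÷ 2.2 = 122.7273 kg; height = 61 × 2.54 = 154.94 cm.
Mifflin-St Jeor (male): BMR = 10(122.7273) + 6.25(154.94) − 5(71) + 5 = 1227.2727 + 968.375 − 355 + 5 = 1845.6477 kcal/day.
TEE = 1845.6477 × 1.25 = 2307.0597 kcal/day.
With stress factor 1.2: 2307.0597 × 1.2 = 2768.4716 kcal/day.
Protein energy = 20% × 2768.4716 = 553.6943 kcal.
Protein = 553.6943 ÷ 4 kcal/g = 138.4236 g.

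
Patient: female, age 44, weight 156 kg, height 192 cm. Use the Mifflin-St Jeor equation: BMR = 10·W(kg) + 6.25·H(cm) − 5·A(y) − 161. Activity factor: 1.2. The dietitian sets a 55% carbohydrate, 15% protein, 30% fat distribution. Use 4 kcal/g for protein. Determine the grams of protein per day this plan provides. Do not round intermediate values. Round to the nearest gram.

107 g/day

Mifflin-St Jeor (female): BMR = 10(156) + 6.25(192) − 5(44) − 161 = 1560 + 1200 − 220 − 161 = 2379 kcal/day.
TEE = 2379 × 1.2 = 2854.8 kcal/day.
Protein energy = 15% × 2854.8 = 428.22 kcal.
Protein = 428.22 ÷ 4 kcal/g = 107.055 g.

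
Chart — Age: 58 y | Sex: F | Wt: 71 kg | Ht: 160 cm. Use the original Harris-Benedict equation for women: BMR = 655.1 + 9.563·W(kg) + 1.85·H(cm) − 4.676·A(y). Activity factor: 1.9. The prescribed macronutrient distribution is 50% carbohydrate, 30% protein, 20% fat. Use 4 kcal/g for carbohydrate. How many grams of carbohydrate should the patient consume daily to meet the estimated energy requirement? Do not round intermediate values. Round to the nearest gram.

323 g/day

Harris-Benedict: BMR = 655.1 + 9.563(71) + 1.85(160) − 4.676(58) = 1358.865 kcal/day.
TEE = 1358.865 × 1.9 = 2581.8435 kcal/day.
Carbohydrate energy = 50% × 2581.8435 = 1290.9218 kcal.
Carbohydrate = 1290.9218 ÷ 4 kcal/g = 322.7304 g.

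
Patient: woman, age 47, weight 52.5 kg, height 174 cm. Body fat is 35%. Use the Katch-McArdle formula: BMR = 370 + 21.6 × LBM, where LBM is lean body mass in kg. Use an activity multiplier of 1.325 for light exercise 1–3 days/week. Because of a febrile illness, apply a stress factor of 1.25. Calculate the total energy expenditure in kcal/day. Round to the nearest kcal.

LBM = 52.5 × (1 − 0.35) = 34.125 kg. Katch-McArdle: BMR = 370 + 21.6 × 34.125 = 1107.1 kcal/day.
TEE = BMR × activity factor = 1107.1 × 1.325 = 1466.9075 kcal/day.
Apply stress factor: 1466.9075 × 1.25 = 1833.6344 kcal/day.

1834 kcal/day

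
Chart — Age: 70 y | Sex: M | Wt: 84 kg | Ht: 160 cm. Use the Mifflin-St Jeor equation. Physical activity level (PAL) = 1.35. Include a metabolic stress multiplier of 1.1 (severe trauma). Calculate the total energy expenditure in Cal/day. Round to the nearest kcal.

Mifflin-St Jeor (male): BMR = 10(84) + 6.25(160) − 5(70) + 5 = 840 + 1000 − 350 + 5 = 1495 kcal/day.
TEE = BMR × activity factor = 1495 × 1.35 = 2018.25 kcal/day.
Apply stress factor: 2018.25 × 1.1 = 2220.075 kcal/day.

2220 Cal/day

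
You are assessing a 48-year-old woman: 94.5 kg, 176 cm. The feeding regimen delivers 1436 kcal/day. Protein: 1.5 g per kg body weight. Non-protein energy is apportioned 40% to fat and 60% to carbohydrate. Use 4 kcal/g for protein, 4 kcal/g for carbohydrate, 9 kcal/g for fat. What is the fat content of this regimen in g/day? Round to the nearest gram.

39 g/day

Protein = 1.5 × 94.5 = 141.75 g → 141.75 × 4 = 567 kcal.
Non-protein calories = 1436 − 567 = 869 kcal.
Fat: 40% × 869 = 347.6 kcal; carbohydrate: 521.4 kcal.
Fat: 347.6 kcal ÷ 9 kcal/g = 38.6222 g.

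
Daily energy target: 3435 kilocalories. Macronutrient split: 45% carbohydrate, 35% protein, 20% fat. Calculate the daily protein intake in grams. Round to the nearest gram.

Protein energy = 35% × 3435 = 1202.25 kcal.
At 4 kcal/g: 1202.25 ÷ 4 = 300.5625 g.

301 g/day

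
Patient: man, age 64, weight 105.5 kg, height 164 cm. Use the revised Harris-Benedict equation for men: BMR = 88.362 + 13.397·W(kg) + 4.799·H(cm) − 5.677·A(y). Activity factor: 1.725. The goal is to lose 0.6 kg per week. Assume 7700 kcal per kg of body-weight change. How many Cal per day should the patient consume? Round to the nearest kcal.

Harris-Benedict: BMR = 88.362 + 13.397(105.5) + 4.799(164) − 5.677(64) = 1925.4535 kcal/day.
TEE = 1925.4535 × 1.725 = 3321.4073 kcal/day.
Required daily deficit = 0.6 × 7700 ÷ 7 = 660 kcal/day.
Target intake = 3321.4073 − 660 = 2661.4073 kcal/day.

2661 Cal per day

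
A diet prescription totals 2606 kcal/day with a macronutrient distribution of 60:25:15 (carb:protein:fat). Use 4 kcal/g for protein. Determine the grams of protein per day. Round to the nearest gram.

Protein energy = 25% × 2606 = 651.5 kcal.
At 4 kcal/g: 651.5 ÷ 4 = 162.875 g.

163 g/day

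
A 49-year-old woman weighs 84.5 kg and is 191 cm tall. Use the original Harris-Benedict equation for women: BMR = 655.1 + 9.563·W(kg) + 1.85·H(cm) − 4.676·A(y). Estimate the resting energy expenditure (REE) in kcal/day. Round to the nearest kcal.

1587 kcal/day

Harris-Benedict: BMR = 655.1 + 9.563(84.5) + 1.85(191) − 4.676(49) = 1587.3995 kcal/day.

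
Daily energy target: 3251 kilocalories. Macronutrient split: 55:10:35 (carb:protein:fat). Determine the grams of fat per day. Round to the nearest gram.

126 g/day

Fat energy = 35% × 3251 = 1137.85 kcal.
At 9 kcal/g: 1137.85 ÷ 9 = 126.4278 g.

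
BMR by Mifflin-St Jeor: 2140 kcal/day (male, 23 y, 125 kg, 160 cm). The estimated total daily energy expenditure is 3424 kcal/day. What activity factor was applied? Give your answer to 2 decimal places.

1.60

Activity factor = TEE ÷ BMR = 3424 ÷ 2140 = 1.6.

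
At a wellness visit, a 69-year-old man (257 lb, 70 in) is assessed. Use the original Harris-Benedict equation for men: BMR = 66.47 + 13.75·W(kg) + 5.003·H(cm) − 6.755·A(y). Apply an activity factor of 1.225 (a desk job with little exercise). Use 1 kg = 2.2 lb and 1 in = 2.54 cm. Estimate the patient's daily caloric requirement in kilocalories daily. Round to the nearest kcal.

2568 kilocalories daily

Convert to metric: weight = 257 ÷ 2.2 = 116.8182 kg; height = 70 × 2.54 = 177.8 cm.
Harris-Benedict: BMR = 66.47 + 13.75(116.8182) + 5.003(177.8) − 6.755(69) = 2096.1584 kcal/day.
TEE = BMR × activity factor = 2096.1584 × 1.225 = 2567.794 kcal/day.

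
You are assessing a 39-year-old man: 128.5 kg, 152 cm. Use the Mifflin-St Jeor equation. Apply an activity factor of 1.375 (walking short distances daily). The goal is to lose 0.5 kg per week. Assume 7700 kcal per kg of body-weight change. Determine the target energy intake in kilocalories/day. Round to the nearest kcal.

2262 kilocalories/day

Mifflin-St Jeor (male): BMR = 10(128.5) + 6.25(152) − 5(39) + 5 = 1285 + 950 − 195 + 5 = 2045 kcal/day.
TEE = 2045 × 1.375 = 2811.875 kcal/day.
Required daily deficit = 0.5 × 7700 ÷ 7 = 550 kcal/day.
Target intake = 2811.875 − 550 = 2261.875 kcal/day.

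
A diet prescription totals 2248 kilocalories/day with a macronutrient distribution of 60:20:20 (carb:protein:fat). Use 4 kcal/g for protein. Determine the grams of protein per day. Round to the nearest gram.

Protein energy = 20% × 2248 = 449.6 kcal.
At 4 kcal/g: 449.6 ÷ 4 = 112.4 g.

112 g/day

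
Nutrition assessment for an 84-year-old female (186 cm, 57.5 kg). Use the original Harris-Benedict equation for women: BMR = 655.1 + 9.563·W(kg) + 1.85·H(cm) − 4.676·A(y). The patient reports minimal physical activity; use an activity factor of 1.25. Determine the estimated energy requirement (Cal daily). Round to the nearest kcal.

Harris-Benedict: BMR = 655.1 + 9.563(57.5) + 1.85(186) − 4.676(84) = 1156.2885 kcal/day.
TEE = BMR × activity factor = 1156.2885 × 1.25 = 1445.3606 kcal/day.

1445 Cal daily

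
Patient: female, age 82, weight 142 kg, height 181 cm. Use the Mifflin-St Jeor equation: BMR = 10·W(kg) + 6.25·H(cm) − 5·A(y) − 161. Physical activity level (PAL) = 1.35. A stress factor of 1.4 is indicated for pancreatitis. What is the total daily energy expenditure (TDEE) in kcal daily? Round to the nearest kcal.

3743 kcal daily

Mifflin-St Jeor (female): BMR = 10(142) + 6.25(181) − 5(82) − 161 = 1420 + 1131.25 − 410 − 161 = 1980.25 kcal/day.
TEE = BMR × activity factor = 1980.25 × 1.35 = 2673.3375 kcal/day.
Apply stress factor: 2673.3375 × 1.4 = 3742.6725 kcal/day.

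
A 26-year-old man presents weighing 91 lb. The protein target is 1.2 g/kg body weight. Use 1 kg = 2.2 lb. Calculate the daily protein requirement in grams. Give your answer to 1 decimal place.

Weight in kg = 91 ÷ 2.2 = 41.3636 kg.
Protein = 1.2 g/kg × 41.3636 kg = 49.6364 g/day.

49.6 g/day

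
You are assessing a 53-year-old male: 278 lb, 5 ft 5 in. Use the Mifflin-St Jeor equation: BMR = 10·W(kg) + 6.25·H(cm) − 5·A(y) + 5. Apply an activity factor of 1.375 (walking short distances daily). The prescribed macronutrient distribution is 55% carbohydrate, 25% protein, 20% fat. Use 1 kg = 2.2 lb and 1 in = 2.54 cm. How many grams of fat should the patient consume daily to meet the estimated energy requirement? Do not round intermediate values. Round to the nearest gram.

Convert to metric: weight = 278 ÷ 2.2 = 126.3636 kg; height = (5×12 + 5) × 2.54 = 65 × 2.54 = 165.1 cm.
Mifflin-St Jeor (male): BMR = 10(126.3636) + 6.25(165.1) − 5(53) + 5 = 1263.6364 + 1031.875 − 265 + 5 = 2035.5114 kcal/day.
TEE = 2035.5114 × 1.375 = 2798.8281 kcal/day.
Fat energy = 20% × 2798.8281 = 559.7656 kcal.
Fat = 559.7656 ÷ 9 kcal/g = 62.1962 g.

62 g/day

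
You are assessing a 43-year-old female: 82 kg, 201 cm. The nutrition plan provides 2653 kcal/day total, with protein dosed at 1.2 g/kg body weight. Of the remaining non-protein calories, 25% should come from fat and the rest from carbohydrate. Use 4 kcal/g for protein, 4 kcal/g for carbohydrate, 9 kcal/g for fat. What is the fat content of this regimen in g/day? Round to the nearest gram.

63 g/day

Protein = 1.2 × 82 = 98.4 g → 98.4 × 4 = 393.6 kcal.
Non-protein calories = 2653 − 393.6 = 2259.4 kcal.
Fat: 25% × 2259.4 = 564.85 kcal; carbohydrate: 1694.55 kcal.
Fat: 564.85 kcal ÷ 9 kcal/g = 62.7611 g.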